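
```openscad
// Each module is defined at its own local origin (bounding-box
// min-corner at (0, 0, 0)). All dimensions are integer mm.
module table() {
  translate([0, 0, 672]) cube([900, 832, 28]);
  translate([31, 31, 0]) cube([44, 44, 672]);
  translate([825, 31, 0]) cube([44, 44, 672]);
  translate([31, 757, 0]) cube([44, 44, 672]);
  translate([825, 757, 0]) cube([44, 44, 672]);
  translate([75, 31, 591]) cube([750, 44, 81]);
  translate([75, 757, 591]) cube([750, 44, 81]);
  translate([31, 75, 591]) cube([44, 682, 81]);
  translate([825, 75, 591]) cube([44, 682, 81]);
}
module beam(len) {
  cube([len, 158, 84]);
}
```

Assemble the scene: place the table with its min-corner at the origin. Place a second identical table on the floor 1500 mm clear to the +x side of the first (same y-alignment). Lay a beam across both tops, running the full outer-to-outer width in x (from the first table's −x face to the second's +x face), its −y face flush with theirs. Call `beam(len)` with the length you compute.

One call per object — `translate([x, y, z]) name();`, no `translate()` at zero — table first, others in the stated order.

table();
translate([2400, 0, 0]) table();
translate([0, 0, 700]) beam(3300);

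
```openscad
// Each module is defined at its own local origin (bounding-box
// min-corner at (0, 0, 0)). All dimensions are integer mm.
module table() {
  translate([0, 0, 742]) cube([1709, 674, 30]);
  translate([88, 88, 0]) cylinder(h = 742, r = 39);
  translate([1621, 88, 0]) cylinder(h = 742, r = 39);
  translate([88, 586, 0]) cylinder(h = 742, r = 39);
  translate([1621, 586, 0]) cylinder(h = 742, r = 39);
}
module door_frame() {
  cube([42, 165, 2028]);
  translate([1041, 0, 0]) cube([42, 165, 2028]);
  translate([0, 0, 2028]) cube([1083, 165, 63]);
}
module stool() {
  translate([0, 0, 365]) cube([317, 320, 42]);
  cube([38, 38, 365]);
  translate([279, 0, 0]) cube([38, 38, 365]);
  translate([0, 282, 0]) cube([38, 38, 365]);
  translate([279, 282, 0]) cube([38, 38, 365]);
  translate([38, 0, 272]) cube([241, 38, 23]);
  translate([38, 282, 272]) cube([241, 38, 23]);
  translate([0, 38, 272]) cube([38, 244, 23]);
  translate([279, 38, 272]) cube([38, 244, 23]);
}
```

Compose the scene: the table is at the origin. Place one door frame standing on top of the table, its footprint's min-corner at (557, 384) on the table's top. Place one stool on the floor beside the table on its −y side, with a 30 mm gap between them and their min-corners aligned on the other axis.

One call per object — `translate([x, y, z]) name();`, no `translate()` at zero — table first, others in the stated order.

table();
translate([557, 384, 772]) door_frame();
translate([0, -350, 0]) stool();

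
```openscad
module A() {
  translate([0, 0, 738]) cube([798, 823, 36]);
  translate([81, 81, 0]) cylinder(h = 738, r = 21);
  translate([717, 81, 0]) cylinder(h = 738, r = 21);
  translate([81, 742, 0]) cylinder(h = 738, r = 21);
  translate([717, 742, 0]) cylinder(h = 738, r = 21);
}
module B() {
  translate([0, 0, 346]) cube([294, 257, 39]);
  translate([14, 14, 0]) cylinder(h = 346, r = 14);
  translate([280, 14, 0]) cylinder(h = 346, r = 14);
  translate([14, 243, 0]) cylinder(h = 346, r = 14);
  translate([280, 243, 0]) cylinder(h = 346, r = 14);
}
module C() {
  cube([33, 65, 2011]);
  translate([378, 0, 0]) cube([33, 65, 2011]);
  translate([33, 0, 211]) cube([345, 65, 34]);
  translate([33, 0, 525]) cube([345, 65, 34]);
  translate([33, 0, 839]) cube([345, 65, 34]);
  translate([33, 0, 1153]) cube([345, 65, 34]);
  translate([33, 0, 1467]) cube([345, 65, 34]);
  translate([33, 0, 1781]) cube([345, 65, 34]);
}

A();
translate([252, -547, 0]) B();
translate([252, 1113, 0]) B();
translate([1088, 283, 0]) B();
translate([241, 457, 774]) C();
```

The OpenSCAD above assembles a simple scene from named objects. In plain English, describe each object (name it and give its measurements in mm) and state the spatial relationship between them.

A is a rectangular dining table. The top is 798×823×36 mm with its upper surface at z = 774 mm. It stands on four round legs of 42 mm diameter, each leg's bounding box inset 60 mm from the nearest pair of top edges, running from the floor to the underside of the top.

B is a simple wooden stool: a rectangular seat 294 mm (x) by 257 mm (y), 39 mm thick, top face at z = 385 mm, on four round legs, each 28 mm in diameter. The legs rest on z = 0, each leg's axis is inset half a diameter from the nearest pair of seat edges (so the leg's bounding box is flush with the corner).

C is a wooden ladder with two side rails of 33×65 mm section and 2011 mm height, set 411 mm apart overall. Between them run 6 rectangular rungs (65 mm deep, 34 mm thick), front faces flush with the rails' −y face. The bottom of the first rung is 211 mm above the floor and each subsequent rung is 314 mm higher than the one below.

Three stools sit around the table at the −y, +y, +x sides. The ladder is on top of the table.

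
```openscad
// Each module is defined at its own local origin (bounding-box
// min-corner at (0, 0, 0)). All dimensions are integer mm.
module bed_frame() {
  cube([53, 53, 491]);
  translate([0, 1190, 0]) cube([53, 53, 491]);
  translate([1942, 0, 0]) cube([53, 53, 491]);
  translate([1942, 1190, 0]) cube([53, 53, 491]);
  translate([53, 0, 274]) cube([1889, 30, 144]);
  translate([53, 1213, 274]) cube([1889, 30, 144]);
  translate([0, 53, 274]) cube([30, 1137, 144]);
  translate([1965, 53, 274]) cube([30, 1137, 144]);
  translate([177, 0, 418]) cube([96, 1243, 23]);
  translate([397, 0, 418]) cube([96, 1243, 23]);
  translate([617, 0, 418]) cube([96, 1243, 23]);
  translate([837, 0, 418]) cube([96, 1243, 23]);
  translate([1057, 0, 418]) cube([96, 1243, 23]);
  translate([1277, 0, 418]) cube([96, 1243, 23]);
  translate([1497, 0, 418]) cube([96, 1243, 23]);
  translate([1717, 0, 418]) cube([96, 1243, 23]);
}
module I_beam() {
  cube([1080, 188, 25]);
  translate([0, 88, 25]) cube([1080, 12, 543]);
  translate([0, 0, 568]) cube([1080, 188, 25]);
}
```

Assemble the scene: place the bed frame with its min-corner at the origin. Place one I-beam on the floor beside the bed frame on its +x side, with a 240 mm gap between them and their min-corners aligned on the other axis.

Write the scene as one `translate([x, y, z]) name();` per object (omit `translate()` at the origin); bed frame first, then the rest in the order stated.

bed_frame();
translate([2235, 0, 0]) I_beam();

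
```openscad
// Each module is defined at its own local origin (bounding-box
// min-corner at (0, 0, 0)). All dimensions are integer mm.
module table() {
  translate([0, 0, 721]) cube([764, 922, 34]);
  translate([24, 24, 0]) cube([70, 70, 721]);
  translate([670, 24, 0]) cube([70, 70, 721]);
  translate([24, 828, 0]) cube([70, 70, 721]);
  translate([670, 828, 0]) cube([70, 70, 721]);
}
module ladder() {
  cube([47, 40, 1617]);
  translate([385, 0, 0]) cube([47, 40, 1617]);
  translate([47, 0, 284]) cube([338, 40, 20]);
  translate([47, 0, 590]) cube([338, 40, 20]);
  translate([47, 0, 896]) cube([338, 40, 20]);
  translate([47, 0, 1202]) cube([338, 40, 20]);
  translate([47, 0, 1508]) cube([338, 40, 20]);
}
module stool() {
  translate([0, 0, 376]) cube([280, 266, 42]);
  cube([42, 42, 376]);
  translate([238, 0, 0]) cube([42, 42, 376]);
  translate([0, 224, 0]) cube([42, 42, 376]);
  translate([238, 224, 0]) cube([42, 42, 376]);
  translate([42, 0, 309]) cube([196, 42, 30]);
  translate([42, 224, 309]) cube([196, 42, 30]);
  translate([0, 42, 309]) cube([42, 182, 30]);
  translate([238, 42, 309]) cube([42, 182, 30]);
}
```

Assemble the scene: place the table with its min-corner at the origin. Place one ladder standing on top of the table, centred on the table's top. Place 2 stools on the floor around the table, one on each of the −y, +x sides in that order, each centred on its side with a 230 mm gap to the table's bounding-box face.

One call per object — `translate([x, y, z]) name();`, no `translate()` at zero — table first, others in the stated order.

table();
translate([166, 441, 755]) ladder();
translate([242, -496, 0]) stool();
translate([994, 328, 0]) stool();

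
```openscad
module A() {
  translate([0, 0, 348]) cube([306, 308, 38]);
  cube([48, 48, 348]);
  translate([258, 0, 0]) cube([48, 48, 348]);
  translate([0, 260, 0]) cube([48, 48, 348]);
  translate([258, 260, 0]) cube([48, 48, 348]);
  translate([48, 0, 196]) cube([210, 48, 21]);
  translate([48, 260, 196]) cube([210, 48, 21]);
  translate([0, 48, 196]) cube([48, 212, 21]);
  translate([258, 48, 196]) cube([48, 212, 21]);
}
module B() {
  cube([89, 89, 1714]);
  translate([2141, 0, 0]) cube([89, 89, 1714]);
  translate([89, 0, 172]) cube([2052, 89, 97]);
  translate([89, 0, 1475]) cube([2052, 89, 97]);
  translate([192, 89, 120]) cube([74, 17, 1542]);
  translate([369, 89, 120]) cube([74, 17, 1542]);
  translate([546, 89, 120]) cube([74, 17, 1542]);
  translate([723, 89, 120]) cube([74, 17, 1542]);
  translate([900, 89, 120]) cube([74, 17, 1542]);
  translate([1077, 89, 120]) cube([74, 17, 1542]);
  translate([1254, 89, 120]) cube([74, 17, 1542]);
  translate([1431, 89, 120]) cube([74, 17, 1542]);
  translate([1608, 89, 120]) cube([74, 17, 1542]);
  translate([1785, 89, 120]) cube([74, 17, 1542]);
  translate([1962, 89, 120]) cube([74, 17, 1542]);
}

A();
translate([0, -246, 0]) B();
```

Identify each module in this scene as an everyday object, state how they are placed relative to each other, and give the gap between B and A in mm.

The fence section's nearest face is 140 mm from the stool's −y face.

A is a stool. B is a fence section. The fence section is on the floor beside the stool on its −y side. The gap between the fence section and the stool is 140 mm.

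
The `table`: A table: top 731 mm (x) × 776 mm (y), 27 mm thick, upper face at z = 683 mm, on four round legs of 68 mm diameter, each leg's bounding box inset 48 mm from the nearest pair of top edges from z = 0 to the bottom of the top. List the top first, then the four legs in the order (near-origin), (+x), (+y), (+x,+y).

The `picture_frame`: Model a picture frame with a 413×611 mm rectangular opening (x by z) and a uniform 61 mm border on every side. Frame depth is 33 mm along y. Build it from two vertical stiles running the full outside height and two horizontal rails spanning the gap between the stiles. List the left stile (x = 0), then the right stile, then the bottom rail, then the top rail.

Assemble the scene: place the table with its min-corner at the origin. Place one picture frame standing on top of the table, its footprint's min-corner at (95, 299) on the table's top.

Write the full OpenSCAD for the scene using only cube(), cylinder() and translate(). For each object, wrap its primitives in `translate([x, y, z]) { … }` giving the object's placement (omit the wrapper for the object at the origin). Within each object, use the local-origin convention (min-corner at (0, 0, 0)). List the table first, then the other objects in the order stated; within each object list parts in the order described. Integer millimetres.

translate([0, 0, 656]) cube([731, 776, 27]);
translate([82, 82, 0]) cylinder(h = 656, r = 34);
translate([649, 82, 0]) cylinder(h = 656, r = 34);
translate([82, 694, 0]) cylinder(h = 656, r = 34);
translate([649, 694, 0]) cylinder(h = 656, r = 34);
translate([95, 299, 683]) {
  cube([61, 33, 733]);
  translate([474, 0, 0]) cube([61, 33, 733]);
  translate([61, 0, 0]) cube([413, 33, 61]);
  translate([61, 0, 672]) cube([413, 33, 61]);
}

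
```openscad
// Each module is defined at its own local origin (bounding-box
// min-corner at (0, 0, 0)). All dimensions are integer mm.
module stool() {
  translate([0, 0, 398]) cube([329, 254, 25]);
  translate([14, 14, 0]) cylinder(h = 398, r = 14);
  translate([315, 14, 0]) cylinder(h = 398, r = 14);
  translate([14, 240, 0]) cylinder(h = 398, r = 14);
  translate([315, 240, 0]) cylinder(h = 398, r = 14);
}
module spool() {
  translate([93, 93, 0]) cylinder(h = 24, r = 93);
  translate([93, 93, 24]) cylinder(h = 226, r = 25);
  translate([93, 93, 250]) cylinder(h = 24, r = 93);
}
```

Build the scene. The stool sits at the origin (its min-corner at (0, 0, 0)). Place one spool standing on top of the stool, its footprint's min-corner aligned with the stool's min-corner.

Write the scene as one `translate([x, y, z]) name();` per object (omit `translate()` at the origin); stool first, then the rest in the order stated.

stool();
translate([0, 0, 423]) spool();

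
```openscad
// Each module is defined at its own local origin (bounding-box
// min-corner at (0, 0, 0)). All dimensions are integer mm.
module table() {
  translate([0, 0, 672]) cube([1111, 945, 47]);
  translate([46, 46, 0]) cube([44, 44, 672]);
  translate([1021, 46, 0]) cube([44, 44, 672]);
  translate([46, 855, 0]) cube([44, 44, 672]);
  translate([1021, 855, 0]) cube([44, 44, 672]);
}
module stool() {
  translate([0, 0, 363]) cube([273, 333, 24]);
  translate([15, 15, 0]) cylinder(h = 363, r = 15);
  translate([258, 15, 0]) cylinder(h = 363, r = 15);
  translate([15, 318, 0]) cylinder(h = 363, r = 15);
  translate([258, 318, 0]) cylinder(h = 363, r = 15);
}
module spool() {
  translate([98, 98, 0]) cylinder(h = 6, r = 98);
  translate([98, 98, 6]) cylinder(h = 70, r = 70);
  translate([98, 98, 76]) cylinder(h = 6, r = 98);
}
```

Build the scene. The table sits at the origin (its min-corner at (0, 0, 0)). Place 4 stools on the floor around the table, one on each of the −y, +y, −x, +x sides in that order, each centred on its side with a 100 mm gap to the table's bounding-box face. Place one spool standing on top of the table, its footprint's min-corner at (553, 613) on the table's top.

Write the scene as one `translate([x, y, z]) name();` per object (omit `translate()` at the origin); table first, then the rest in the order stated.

table();
translate([419, -433, 0]) stool();
translate([419, 1045, 0]) stool();
translate([-373, 306, 0]) stool();
translate([1211, 306, 0]) stool();
translate([553, 613, 719]) spool();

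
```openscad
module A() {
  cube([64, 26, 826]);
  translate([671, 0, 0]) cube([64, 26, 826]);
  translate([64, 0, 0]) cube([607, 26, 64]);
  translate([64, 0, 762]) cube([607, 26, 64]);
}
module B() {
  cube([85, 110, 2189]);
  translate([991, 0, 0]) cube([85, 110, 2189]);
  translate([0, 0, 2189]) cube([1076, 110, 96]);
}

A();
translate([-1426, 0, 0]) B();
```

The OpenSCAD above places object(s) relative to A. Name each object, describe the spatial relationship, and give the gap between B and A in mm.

The door frame's nearest face is 350 mm from the picture frame's −x face.

A is a picture frame. B is a door frame. The door frame is on the floor beside the picture frame on its −x side. The gap between the door frame and the picture frame is 350 mm.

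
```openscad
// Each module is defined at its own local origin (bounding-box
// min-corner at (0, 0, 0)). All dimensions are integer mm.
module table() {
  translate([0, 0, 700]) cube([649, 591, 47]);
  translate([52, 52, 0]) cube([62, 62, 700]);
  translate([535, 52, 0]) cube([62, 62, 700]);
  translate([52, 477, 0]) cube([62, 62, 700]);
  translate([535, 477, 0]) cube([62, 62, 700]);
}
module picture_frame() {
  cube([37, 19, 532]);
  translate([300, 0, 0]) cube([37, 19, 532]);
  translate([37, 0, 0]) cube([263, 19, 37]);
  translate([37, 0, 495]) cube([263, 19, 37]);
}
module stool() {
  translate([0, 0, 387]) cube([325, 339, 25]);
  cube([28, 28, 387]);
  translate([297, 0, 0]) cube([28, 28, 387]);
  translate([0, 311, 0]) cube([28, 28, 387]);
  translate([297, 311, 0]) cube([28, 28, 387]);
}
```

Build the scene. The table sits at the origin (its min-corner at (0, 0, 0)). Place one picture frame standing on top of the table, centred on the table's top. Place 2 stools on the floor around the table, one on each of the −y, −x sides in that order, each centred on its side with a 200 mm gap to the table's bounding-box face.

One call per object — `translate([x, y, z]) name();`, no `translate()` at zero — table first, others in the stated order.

table();
translate([156, 286, 747]) picture_frame();
translate([162, -539, 0]) stool();
translate([-525, 126, 0]) stool();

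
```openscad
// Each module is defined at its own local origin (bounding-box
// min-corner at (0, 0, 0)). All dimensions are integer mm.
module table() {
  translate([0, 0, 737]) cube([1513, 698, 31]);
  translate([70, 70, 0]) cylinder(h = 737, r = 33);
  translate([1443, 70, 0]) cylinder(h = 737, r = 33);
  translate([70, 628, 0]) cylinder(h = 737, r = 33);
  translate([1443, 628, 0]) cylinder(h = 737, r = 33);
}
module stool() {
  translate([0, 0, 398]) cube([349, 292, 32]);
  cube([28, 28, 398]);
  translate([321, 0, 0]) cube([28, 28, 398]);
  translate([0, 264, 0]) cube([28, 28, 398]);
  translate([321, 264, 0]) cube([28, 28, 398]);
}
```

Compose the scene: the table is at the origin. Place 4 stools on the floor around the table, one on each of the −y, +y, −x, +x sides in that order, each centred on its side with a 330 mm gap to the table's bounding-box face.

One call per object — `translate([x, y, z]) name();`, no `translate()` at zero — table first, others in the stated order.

table();
translate([582, -622, 0]) stool();
translate([582, 1028, 0]) stool();
translate([-679, 203, 0]) stool();
translate([1843, 203, 0]) stool();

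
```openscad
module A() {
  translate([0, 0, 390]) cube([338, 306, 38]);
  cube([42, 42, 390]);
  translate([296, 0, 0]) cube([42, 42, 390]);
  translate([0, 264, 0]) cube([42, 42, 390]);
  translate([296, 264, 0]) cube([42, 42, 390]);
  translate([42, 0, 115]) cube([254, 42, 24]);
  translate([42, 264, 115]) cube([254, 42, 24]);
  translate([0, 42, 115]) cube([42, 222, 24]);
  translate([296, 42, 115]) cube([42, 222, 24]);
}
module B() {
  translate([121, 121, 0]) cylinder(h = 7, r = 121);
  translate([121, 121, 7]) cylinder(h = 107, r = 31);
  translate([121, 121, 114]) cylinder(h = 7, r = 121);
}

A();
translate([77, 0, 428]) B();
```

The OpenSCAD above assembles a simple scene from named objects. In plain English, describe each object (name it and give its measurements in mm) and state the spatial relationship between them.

A is a four-legged stool. The seat is a 338×306×38 mm slab whose top surface is at z = 428 mm; four square legs, each 42×42 mm in cross-section, run from the floor (z = 0) to the underside of the seat, each flush with a corner of the seat. Four stretchers, 42 mm wide and 24 mm tall, connect adjacent legs with their undersides at z = 115 mm, each running between the inner faces of the legs it joins and aligned with the legs' outer faces on the other axis.

B is a spool: two coaxial disc flanges of radius 121 mm and thickness 7 mm, joined by a core cylinder of radius 31 mm and height 107 mm. The lower flange rests on z = 0 and the three cylinders share a vertical axis.

The spool is on top of the stool.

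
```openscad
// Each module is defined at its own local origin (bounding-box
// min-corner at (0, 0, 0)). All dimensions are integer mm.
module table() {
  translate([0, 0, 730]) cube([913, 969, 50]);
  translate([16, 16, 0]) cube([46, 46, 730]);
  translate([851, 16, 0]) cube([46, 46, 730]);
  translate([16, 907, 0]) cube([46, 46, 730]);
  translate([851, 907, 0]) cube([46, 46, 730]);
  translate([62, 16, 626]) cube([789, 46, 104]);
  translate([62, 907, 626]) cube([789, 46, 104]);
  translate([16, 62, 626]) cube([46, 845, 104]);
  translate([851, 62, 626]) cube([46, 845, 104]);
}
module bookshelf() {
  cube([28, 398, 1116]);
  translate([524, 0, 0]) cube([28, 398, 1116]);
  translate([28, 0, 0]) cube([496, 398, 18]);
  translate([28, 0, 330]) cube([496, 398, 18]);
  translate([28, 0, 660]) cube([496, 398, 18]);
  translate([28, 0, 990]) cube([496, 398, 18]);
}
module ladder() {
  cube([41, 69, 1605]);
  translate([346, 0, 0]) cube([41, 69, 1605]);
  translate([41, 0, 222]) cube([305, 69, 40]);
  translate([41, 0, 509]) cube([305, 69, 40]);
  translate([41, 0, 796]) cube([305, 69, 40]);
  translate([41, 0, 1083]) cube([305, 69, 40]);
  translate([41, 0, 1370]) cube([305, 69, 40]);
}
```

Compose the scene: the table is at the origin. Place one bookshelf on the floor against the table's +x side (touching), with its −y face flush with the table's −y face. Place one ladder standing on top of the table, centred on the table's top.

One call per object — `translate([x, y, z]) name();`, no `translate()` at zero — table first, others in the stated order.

table();
translate([913, 0, 0]) bookshelf();
translate([263, 450, 780]) ladder();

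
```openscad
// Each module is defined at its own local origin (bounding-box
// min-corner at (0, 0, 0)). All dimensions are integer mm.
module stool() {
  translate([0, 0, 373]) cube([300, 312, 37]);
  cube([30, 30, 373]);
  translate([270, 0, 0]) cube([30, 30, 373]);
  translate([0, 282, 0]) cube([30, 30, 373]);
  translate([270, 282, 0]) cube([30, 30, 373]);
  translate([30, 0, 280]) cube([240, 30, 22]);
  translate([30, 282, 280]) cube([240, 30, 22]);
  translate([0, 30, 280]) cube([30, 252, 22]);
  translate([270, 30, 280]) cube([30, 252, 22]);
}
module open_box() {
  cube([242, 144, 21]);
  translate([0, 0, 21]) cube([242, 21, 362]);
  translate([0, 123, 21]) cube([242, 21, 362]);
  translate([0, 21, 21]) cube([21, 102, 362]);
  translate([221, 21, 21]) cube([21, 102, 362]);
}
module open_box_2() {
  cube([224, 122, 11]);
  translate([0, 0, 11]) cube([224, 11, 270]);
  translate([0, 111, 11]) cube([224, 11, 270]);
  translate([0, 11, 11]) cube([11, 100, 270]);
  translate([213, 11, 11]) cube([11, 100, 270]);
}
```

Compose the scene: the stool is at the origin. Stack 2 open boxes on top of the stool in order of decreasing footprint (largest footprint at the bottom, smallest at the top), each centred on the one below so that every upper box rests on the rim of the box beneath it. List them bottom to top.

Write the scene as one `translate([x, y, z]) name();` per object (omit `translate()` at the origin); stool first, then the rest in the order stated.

stool();
translate([29, 84, 410]) open_box();
translate([38, 95, 793]) open_box_2();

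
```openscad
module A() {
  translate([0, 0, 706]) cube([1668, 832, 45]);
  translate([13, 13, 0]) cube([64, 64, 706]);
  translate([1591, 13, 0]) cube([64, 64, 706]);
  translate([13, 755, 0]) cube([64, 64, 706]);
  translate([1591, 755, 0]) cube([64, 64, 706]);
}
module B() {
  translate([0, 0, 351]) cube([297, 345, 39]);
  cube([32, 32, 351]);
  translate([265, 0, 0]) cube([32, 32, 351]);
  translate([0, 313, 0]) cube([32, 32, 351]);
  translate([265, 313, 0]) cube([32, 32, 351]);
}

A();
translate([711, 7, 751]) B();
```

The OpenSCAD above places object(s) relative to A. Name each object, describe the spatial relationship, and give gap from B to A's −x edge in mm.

A is a table. B is a stool. The stool is on top of the table. The gap from the stool to the table's −x edge is 711 mm.

The stool's min-x is at 711; the table's min-x is 0; gap = 711 mm.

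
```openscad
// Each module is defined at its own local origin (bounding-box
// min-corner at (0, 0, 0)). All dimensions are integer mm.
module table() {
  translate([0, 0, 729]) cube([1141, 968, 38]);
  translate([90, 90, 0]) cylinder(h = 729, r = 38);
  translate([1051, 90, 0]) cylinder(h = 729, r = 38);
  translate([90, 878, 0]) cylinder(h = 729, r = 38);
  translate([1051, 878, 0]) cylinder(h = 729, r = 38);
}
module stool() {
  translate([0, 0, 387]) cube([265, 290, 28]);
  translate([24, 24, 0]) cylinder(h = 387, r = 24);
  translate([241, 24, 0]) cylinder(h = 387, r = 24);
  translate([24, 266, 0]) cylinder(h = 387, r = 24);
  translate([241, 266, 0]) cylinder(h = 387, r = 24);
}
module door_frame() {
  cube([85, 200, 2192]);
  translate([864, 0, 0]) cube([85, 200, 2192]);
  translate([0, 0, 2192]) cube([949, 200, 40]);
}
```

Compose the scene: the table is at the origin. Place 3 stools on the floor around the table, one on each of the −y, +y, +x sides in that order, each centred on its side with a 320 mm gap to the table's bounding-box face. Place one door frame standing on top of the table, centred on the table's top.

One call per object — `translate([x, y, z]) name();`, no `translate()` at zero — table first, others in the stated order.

table();
translate([438, -610, 0]) stool();
translate([438, 1288, 0]) stool();
translate([1461, 339, 0]) stool();
translate([96, 384, 767]) door_frame();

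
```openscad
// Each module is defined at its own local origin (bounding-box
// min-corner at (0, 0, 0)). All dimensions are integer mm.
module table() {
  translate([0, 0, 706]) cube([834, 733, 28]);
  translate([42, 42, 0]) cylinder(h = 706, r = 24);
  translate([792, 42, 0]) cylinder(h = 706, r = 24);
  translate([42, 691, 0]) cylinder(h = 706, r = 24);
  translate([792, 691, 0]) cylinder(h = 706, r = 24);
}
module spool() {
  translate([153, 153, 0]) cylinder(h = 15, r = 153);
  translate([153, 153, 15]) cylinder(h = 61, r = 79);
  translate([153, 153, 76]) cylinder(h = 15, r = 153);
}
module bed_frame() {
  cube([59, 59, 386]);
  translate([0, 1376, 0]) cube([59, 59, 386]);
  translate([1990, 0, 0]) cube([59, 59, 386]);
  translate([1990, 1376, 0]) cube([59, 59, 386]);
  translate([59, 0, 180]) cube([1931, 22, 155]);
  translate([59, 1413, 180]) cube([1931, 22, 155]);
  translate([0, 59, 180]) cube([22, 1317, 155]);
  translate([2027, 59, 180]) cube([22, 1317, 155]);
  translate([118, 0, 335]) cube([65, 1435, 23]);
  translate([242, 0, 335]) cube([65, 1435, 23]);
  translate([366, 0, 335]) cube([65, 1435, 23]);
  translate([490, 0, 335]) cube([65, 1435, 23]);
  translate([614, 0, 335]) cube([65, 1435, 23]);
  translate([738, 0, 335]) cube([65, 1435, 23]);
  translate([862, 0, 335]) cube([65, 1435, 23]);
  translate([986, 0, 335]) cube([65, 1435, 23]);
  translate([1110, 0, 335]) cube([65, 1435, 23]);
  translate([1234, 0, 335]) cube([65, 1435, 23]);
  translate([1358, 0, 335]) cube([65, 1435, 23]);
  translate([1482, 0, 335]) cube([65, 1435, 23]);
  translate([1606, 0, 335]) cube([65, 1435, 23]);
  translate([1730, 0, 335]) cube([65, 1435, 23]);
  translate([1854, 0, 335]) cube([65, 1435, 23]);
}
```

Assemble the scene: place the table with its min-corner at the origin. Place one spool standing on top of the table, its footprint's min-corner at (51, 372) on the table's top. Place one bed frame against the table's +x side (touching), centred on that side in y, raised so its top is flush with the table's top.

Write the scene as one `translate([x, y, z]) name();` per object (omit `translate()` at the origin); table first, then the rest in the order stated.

table();
translate([51, 372, 734]) spool();
translate([834, -351, 348]) bed_frame();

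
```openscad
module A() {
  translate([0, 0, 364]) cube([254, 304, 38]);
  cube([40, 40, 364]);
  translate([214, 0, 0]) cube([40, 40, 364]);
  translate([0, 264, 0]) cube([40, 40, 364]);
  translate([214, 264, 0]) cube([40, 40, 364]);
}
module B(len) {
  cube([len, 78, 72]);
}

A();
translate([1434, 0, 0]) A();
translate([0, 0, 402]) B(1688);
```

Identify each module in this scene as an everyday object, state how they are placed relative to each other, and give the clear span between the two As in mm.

Second stool starts at x = 1434; first ends at x = 254; clear span = 1434 − 254 = 1180 mm.

A is a stool. B is a beam. A beam spans the tops of two stools. The clear span between the two stools is 1180 mm.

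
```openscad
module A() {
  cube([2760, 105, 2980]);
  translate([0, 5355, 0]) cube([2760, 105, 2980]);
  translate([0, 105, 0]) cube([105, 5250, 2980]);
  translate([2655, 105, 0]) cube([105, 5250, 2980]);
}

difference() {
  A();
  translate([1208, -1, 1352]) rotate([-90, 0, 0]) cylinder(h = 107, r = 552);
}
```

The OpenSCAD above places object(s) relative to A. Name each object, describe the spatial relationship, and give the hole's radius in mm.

A is a house frame. The house frame has a circular hole through its front wall. The hole's radius is 552 mm.

The subtracted cylinder has r = 552 mm.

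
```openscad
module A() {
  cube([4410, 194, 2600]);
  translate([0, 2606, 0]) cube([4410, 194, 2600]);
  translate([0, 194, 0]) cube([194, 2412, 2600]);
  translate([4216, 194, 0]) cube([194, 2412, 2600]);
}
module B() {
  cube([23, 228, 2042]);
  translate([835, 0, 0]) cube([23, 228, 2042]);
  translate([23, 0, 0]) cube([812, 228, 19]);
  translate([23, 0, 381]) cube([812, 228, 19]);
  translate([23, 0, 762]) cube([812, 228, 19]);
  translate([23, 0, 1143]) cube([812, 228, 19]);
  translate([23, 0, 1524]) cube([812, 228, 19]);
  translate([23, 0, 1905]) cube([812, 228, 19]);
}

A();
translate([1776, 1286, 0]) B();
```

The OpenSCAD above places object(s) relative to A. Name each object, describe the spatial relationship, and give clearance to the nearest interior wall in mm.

Clearances: x = 1582, y = 1092; minimum 1092 mm.

A is a house frame. B is a bookshelf. The bookshelf sits inside the house frame, centred. The clearance to the nearest interior wall is 1092 mm.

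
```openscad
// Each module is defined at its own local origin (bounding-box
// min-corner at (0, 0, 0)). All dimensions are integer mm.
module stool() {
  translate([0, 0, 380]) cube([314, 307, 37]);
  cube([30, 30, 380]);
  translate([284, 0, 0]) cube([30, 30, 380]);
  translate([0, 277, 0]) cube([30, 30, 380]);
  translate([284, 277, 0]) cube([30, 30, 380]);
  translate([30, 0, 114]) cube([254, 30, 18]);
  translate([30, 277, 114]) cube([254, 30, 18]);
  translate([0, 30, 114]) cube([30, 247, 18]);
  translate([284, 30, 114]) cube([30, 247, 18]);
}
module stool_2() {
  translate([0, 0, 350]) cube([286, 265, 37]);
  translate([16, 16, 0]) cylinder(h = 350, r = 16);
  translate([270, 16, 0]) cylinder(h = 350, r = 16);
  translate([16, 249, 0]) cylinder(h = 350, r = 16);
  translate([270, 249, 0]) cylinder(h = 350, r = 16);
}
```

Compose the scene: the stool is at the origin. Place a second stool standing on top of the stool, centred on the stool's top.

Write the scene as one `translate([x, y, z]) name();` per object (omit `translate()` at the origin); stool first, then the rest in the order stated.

stool();
translate([14, 21, 417]) stool_2();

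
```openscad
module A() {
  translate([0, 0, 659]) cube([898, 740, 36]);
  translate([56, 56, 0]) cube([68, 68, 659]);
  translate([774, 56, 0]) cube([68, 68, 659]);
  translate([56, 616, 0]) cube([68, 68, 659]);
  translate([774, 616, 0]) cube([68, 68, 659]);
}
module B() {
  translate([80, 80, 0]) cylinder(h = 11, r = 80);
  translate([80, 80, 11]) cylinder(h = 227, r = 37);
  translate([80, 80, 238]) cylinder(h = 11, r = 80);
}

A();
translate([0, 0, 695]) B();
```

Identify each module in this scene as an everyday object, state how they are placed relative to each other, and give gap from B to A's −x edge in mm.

A is a table. B is a spool. The spool is on top of the table. The gap from the spool to the table's −x edge is 0 mm.

The spool's min-x is at 0; the table's min-x is 0; gap = 0 mm.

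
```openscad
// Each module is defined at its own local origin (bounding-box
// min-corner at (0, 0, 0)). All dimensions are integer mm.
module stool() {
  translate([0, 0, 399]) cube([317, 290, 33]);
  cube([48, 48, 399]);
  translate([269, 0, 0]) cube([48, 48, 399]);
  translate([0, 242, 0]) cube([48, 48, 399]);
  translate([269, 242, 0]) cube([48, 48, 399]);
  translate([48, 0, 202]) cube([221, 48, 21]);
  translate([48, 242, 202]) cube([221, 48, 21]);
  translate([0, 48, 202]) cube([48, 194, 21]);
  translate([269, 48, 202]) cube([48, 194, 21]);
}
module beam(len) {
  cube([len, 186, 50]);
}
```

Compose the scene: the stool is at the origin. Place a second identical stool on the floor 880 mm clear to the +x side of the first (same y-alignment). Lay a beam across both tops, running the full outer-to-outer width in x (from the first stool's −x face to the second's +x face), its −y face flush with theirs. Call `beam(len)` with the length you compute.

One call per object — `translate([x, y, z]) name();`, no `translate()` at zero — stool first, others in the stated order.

stool();
translate([1197, 0, 0]) stool();
translate([0, 0, 432]) beam(1514);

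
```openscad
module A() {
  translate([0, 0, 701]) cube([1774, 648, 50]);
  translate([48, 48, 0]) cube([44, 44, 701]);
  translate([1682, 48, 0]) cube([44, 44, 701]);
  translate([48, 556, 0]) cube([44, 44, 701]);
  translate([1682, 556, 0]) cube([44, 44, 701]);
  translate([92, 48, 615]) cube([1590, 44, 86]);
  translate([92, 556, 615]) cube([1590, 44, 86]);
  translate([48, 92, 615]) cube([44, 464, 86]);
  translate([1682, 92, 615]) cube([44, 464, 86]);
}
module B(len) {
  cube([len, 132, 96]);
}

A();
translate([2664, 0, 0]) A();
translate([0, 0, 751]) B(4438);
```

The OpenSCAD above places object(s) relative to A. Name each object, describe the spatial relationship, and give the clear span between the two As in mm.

A is a table. B is a beam. A beam spans the tops of two tables. The clear span between the two tables is 890 mm.

Second table starts at x = 2664; first ends at x = 1774; clear span = 2664 − 1774 = 890 mm.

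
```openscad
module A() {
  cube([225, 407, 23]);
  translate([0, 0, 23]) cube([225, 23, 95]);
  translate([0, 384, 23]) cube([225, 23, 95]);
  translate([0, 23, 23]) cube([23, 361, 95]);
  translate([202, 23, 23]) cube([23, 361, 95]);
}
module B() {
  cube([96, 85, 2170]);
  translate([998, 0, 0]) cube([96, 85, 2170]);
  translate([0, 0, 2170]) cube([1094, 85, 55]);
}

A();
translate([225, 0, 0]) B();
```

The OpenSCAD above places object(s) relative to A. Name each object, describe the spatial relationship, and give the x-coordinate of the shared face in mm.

The open box's +x face and the door frame's −x face are both at x = 225 mm.

A is an open box. B is a door frame. The door frame is against the open box's +x side, with their −y faces flush. The x-coordinate of the shared face is 225 mm.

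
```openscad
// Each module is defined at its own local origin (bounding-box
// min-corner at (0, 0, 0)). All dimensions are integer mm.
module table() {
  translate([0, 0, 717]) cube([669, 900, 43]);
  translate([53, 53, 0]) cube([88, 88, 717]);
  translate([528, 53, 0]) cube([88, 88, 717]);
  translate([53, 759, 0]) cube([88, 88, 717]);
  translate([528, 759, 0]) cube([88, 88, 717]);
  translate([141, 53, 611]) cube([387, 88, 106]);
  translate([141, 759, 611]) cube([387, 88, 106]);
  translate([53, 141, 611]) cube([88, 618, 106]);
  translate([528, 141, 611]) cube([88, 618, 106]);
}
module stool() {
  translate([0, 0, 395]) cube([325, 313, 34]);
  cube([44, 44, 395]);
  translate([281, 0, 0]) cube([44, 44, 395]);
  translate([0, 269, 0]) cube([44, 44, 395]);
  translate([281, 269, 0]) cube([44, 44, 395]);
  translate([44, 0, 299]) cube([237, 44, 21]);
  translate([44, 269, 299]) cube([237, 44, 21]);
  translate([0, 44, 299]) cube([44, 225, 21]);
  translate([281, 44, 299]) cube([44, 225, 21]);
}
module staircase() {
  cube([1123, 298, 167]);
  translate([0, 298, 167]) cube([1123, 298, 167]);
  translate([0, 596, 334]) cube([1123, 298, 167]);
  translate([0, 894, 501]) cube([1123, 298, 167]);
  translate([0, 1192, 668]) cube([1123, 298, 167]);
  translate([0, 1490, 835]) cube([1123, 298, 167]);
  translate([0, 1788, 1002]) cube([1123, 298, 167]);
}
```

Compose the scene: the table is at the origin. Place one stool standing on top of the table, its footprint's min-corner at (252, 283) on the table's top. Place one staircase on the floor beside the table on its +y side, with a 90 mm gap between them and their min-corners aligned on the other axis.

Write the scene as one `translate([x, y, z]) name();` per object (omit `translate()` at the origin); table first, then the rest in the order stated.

table();
translate([252, 283, 760]) stool();
translate([0, 990, 0]) staircase();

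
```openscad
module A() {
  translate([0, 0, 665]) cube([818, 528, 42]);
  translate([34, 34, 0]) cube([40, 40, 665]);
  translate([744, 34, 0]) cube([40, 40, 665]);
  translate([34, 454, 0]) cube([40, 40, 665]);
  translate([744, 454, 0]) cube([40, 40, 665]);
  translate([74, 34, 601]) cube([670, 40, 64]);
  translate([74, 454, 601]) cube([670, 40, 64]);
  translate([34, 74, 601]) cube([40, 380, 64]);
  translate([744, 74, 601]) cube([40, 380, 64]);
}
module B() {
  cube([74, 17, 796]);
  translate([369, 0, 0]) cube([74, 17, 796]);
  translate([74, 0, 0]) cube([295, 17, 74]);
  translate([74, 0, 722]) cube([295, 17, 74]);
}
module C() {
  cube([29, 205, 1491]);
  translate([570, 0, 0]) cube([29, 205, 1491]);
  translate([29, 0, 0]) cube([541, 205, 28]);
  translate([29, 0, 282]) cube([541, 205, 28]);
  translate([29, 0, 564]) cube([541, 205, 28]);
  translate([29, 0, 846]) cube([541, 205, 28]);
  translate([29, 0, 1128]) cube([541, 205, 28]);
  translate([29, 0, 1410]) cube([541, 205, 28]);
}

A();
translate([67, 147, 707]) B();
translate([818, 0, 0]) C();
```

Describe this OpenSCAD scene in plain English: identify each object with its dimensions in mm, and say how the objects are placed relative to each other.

A is a rectangular dining table. The top is 818×528×42 mm with its upper surface at z = 707 mm. It stands on four 40×40 mm square legs, each inset 34 mm from the nearest pair of top edges, running from the floor to the underside of the top. Four apron rails, 40 mm thick and 64 mm tall, run between adjacent legs with their top edges flush with the underside of the top and their outer faces flush with the legs' outer faces.

B is a picture frame with a 295×648 mm rectangular opening (x by z) and a uniform 74 mm border on every side. Frame depth is 17 mm along y. It is built from two vertical stiles running the full outside height and two horizontal rails spanning the gap between the stiles.

C is a bookshelf 599 mm wide overall, 205 mm deep and 1491 mm tall. The two sides are 29 mm thick vertical panels. 6 horizontal shelves of 28 mm thickness span between the inner faces of the sides; the lowest shelf sits on the floor and shelves are stacked with a clear vertical gap of 254 mm between each pair.

The picture frame is on top of the table. The bookshelf is against the table's +x side, with their −y faces flush.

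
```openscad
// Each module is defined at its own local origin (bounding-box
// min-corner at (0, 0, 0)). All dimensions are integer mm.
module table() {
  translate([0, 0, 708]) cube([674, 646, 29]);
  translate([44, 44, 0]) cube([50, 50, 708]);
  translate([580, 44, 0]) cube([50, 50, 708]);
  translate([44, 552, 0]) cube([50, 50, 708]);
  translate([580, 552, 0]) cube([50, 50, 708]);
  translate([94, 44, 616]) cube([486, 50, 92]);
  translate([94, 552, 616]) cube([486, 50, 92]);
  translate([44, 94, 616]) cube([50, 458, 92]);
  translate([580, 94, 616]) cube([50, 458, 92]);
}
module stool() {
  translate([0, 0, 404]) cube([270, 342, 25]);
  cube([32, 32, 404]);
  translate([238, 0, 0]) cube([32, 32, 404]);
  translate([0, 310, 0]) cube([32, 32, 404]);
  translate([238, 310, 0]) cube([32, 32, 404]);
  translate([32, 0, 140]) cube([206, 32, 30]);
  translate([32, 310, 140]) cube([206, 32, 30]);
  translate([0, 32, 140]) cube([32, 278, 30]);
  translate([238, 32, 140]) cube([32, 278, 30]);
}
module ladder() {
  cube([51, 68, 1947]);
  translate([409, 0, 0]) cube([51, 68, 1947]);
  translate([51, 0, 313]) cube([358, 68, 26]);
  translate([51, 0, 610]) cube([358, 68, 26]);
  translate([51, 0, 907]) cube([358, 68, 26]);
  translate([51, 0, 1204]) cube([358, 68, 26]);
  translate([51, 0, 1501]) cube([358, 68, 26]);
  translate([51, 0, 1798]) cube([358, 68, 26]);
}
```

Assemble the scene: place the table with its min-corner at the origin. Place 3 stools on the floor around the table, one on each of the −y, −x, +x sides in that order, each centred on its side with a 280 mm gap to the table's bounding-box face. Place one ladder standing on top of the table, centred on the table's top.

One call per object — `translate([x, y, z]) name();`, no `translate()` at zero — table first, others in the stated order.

table();
translate([202, -622, 0]) stool();
translate([-550, 152, 0]) stool();
translate([954, 152, 0]) stool();
translate([107, 289, 737]) ladder();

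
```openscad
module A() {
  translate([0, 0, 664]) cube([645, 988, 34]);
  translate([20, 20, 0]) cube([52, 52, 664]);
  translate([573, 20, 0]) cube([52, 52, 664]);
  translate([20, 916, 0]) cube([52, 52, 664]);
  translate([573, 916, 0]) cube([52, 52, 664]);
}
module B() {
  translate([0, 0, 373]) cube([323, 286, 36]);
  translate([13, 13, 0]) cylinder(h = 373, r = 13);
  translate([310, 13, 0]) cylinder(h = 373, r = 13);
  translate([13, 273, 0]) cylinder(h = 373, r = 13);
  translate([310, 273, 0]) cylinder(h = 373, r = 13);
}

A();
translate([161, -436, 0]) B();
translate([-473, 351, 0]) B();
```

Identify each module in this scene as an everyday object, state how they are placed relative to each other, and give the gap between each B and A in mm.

Each stool's nearest face is 150 mm from the table's bounding box.

A is a table. B is a stool. Two stools sit around the table at the −y, −x sides. The gap between each stool and the table is 150 mm.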